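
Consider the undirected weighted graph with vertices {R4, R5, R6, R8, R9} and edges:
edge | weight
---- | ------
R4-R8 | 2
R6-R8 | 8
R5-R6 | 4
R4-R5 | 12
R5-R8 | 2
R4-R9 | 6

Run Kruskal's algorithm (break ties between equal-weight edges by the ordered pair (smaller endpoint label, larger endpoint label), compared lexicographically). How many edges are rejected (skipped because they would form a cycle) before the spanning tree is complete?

0

Kruskal: consider edges lightest-first.
R4-R8 (2): add. Components now {R5} {R6} {R9} {R4,R8}
R5-R8 (2): add. Components now {R4,R5,R8} {R6} {R9}
R5-R6 (4): add. Components now {R4,R5,R6,R8} {R9}
R4-R9 (6): add. Components now {R4,R5,R6,R8,R9}
Edges rejected before the tree was complete: 0.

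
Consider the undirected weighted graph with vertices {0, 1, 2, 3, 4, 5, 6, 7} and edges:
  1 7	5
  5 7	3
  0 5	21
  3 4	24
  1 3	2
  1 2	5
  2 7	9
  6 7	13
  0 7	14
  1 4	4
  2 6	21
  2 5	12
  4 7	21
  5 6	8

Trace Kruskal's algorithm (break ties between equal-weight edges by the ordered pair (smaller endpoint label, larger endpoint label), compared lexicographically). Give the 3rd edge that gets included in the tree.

1-4

Kruskal's algorithm — process edges by increasing weight (ties by edge label):
1 3 (2): add — endpoints in different components.
5 7 (3): add — endpoints in different components.
1 4 (4): add — endpoints in different components.
1 2 (5): add — endpoints in different components.
1 7 (5): add — endpoints in different components.
5 6 (8): add — endpoints in different components.
2 7 (9): skip — 2 and 7 already connected.
2 5 (12): skip — 2 and 5 already connected.
6 7 (13): skip — 6 and 7 already connected.
0 7 (14): add — endpoints in different components.
The 3rd edge added is 1 4.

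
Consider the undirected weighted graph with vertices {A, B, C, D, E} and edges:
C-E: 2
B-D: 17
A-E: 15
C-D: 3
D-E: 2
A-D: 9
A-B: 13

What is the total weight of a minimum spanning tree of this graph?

Kruskal: consider edges lightest-first.
C-E (2): add — endpoints in different components.
D-E (2): add — endpoints in different components.
C-D (3): skip — C and D already connected.
A-D (9): add — endpoints in different components.
A-B (13): add — endpoints in different components.
MST edges: C-E, D-E, A-D, A-B; total weight 2+2+9+13 = 26.

26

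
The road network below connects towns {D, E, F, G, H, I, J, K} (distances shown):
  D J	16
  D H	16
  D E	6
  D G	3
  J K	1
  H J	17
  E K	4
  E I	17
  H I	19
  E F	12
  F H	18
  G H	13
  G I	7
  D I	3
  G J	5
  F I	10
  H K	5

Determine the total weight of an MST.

Kruskal: consider edges lightest-first.
J K (1): add — endpoints in different components.
D G (3): add — endpoints in different components.
D I (3): add — endpoints in different components.
E K (4): add — endpoints in different components.
G J (5): add — endpoints in different components.
H K (5): add — endpoints in different components.
D E (6): skip — D and E already connected.
G I (7): skip — G and I already connected.
F I (10): add — endpoints in different components.
MST edges: J K, D G, D I, E K, G J, H K, F I; total weight 1+3+3+4+5+5+10 = 31.

31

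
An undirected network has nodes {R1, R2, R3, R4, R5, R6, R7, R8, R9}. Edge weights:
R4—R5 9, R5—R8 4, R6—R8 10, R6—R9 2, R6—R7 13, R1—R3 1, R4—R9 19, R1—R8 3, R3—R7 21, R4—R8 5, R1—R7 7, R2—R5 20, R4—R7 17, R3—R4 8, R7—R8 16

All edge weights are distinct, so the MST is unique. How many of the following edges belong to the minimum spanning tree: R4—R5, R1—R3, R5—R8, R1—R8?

Kruskal's algorithm — process edges by increasing weight (ties by edge label):
R1—R3 (1): add — endpoints in different components.
R6—R9 (2): add — endpoints in different components.
R1—R8 (3): add — endpoints in different components.
R5—R8 (4): add — endpoints in different components.
R4—R8 (5): add — endpoints in different components.
R1—R7 (7): add — endpoints in different components.
R3—R4 (8): skip — R4 and R3 already connected.
R4—R5 (9): skip — R4 and R5 already connected.
R6—R8 (10): add — endpoints in different components.
R6—R7 (13): skip — R7 and R6 already connected.
R7—R8 (16): skip — R7 and R8 already connected.
R4—R7 (17): skip — R7 and R4 already connected.
R4—R9 (19): skip — R4 and R9 already connected.
R2—R5 (20): add — endpoints in different components.
MST edge set: {R1—R3, R6—R9, R1—R8, R5—R8, R4—R8, R1—R7, R6—R8, R2—R5}.
Of the listed edges, {R1—R3, R5—R8, R1—R8} are in the MST → 3.

3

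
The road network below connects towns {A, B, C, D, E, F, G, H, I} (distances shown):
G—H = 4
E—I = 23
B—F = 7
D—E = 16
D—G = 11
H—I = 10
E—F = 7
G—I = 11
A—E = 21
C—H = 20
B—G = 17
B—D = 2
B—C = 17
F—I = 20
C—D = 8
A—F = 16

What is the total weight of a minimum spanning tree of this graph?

Sort edges by weight, then run Kruskal:
B—D (2): add — endpoints in different components.
G—H (4): add — endpoints in different components.
B—F (7): add — endpoints in different components.
E—F (7): add — endpoints in different components.
C—D (8): add — endpoints in different components.
H—I (10): add — endpoints in different components.
D—G (11): add — endpoints in different components.
G—I (11): skip — G and I already connected.
A—F (16): add — endpoints in different components.
MST edges: B—D, G—H, B—F, E—F, C—D, H—I, D—G, A—F; total weight 2+4+7+7+8+10+11+16 = 65.

65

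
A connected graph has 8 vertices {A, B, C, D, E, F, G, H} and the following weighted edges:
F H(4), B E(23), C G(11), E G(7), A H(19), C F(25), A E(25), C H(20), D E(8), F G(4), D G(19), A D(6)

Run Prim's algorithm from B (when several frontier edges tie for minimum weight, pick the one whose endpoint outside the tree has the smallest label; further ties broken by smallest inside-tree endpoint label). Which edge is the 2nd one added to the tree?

Prim's algorithm from B:
Step 1: cheapest edge leaving the tree is B E (23); add E.
Step 2: cheapest edge leaving the tree is E G (7); add G.
Step 3: cheapest edge leaving the tree is F G (4); add F.
Step 4: cheapest edge leaving the tree is F H (4); add H.
Step 5: cheapest edge leaving the tree is D E (8); add D.
Step 6: cheapest edge leaving the tree is A D (6); add A.
Step 7: cheapest edge leaving the tree is C G (11); add C.
The 2nd edge added is E G.

E-G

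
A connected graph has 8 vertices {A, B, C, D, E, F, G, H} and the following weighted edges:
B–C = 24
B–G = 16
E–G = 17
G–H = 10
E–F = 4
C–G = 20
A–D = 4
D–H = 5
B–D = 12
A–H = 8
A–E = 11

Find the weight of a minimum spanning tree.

Prim's algorithm from H:
Step 1: cheapest edge leaving the tree is D–H (5); add D.
Step 2: cheapest edge leaving the tree is A–D (4); add A.
Step 3: cheapest edge leaving the tree is G–H (10); add G.
Step 4: cheapest edge leaving the tree is A–E (11); add E.
Step 5: cheapest edge leaving the tree is E–F (4); add F.
Step 6: cheapest edge leaving the tree is B–D (12); add B.
Step 7: cheapest edge leaving the tree is C–G (20); add C.
MST edges: D–H, A–D, G–H, A–E, E–F, B–D, C–G; total weight 5+4+10+11+4+12+20 = 66.

66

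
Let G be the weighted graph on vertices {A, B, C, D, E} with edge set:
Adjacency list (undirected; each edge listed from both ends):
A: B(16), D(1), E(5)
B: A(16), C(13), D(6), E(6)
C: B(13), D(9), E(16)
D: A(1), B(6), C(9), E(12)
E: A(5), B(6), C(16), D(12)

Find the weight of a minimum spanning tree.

Prim, starting at B.
Step 1: frontier [B D 6, B E 6, B C 13, A B 16] → take B D (6); add D.
Step 2: frontier [B E 6, B C 13, A B 16, A D 1, C D 9, D E 12] → take A D (1); add A.
Step 3: frontier [A E 5, B E 6, B C 13, C D 9, D E 12] → take A E (5); add E.
Step 4: frontier [B C 13, C D 9, C E 16] → take C D (9); add C.
MST edges: B D, A D, A E, C D; total weight 6+1+5+9 = 21.

21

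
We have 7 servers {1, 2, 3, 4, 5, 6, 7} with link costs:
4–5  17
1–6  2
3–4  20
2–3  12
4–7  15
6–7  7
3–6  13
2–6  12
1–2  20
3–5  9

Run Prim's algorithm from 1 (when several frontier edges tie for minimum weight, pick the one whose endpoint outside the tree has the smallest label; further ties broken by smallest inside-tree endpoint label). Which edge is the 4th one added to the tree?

Prim, starting at 1.
Step 1: frontier [1–6 2, 1–2 20] → take 1–6 (2); add 6.
Step 2: frontier [1–2 20, 6–7 7, 2–6 12, 3–6 13] → take 6–7 (7); add 7.
Step 3: frontier [1–2 20, 2–6 12, 3–6 13, 4–7 15] → take 2–6 (12); add 2.
Step 4: frontier [2–3 12, 3–6 13, 4–7 15] → take 2–3 (12); add 3.
Step 5: frontier [3–5 9, 3–4 20, 4–7 15] → take 3–5 (9); add 5.
Step 6: frontier [3–4 20, 4–5 17, 4–7 15] → take 4–7 (15); add 4.
The 4th edge added is 2–3.

2-3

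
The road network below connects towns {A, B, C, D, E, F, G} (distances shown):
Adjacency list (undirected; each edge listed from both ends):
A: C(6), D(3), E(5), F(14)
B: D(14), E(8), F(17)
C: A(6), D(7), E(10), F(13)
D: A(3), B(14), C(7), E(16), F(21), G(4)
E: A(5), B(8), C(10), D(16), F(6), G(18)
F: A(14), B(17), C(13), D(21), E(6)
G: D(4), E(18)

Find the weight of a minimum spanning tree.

Kruskal's algorithm — process edges by increasing weight (ties by edge label):
A D (3): add. Components now {A,D} {B} {C} {E} {F} {G}
D G (4): add. Components now {A,D,G} {B} {C} {E} {F}
A E (5): add. Components now {A,D,E,G} {B} {C} {F}
A C (6): add. Components now {A,C,D,E,G} {B} {F}
E F (6): add. Components now {A,C,D,E,F,G} {B}
C D (7): skip — C and D already connected.
B E (8): add. Components now {A,B,C,D,E,F,G}
MST edges: A D, D G, A E, A C, E F, B E; total weight 3+4+5+6+6+8 = 32.

32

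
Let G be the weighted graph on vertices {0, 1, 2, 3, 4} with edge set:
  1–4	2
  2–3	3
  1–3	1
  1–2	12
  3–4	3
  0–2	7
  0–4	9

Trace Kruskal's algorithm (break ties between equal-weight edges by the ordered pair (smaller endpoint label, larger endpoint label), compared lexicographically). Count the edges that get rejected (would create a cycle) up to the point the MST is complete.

Sort edges by weight, then run Kruskal:
1–3 (1): add — endpoints in different components.
1–4 (2): add — endpoints in different components.
2–3 (3): add — endpoints in different components.
3–4 (3): skip — 3 and 4 already connected.
0–2 (7): add — endpoints in different components.
Edges rejected before the tree was complete: 1.

1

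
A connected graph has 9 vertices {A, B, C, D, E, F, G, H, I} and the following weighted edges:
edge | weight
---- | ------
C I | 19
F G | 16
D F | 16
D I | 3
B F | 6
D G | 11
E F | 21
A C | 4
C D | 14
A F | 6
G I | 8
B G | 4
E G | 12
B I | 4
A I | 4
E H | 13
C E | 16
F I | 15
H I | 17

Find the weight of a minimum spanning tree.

Kruskal's algorithm — process edges by increasing weight (ties by edge label):
D I (3): add — endpoints in different components.
A C (4): add — endpoints in different components.
A I (4): add — endpoints in different components.
B G (4): add — endpoints in different components.
B I (4): add — endpoints in different components.
A F (6): add — endpoints in different components.
B F (6): skip — B and F already connected.
G I (8): skip — G and I already connected.
D G (11): skip — D and G already connected.
E G (12): add — endpoints in different components.
E H (13): add — endpoints in different components.
MST edges: D I, A C, A I, B G, B I, A F, E G, E H; total weight 3+4+4+4+4+6+12+13 = 50.

50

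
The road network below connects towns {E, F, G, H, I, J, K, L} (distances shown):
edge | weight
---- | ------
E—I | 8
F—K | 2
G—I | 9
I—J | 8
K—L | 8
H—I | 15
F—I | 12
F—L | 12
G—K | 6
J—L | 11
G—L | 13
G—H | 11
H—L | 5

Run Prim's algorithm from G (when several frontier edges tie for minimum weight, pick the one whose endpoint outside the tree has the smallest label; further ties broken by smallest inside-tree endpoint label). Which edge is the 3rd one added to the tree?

K-L

Prim, starting at G.
Step 1: frontier [G—K 6, G—I 9, G—H 11, G—L 13] → take G—K (6); add K.
Step 2: frontier [G—I 9, G—H 11, G—L 13, F—K 2, K—L 8] → take F—K (2); add F.
Step 3: frontier [F—I 12, F—L 12, G—I 9, G—H 11, G—L 13, K—L 8] → take K—L (8); add L.
Step 4: frontier [F—I 12, G—I 9, G—H 11, H—L 5, J—L 11] → take H—L (5); add H.
Step 5: frontier [F—I 12, G—I 9, H—I 15, J—L 11] → take G—I (9); add I.
Step 6: frontier [E—I 8, I—J 8, J—L 11] → take E—I (8); add E.
Step 7: frontier [I—J 8, J—L 11] → take I—J (8); add J.
The 3rd edge added is K—L.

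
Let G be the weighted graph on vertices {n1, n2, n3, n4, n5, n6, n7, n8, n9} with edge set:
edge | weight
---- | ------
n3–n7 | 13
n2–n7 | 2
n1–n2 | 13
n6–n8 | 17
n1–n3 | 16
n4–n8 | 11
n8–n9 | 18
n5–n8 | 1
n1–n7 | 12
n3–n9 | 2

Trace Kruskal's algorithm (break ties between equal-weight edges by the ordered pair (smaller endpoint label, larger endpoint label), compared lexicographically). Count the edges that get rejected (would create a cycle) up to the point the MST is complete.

2

Kruskal's algorithm — process edges by increasing weight (ties by edge label):
n5–n8 (1): add — endpoints in different components.
n2–n7 (2): add — endpoints in different components.
n3–n9 (2): add — endpoints in different components.
n4–n8 (11): add — endpoints in different components.
n1–n7 (12): add — endpoints in different components.
n1–n2 (13): skip — n2 and n1 already connected.
n3–n7 (13): add — endpoints in different components.
n1–n3 (16): skip — n1 and n3 already connected.
n6–n8 (17): add — endpoints in different components.
n8–n9 (18): add — endpoints in different components.
Edges rejected before the tree was complete: 2.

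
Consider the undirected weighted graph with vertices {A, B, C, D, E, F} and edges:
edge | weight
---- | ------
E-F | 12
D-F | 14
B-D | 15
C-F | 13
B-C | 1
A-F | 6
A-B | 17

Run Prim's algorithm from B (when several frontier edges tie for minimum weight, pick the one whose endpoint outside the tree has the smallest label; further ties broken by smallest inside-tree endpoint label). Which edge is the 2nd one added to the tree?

C-F

Prim's algorithm from B:
Step 1: cheapest edge leaving the tree is B-C (1); add C.
Step 2: cheapest edge leaving the tree is C-F (13); add F.
Step 3: cheapest edge leaving the tree is A-F (6); add A.
Step 4: cheapest edge leaving the tree is E-F (12); add E.
Step 5: cheapest edge leaving the tree is D-F (14); add D.
The 2nd edge added is C-F.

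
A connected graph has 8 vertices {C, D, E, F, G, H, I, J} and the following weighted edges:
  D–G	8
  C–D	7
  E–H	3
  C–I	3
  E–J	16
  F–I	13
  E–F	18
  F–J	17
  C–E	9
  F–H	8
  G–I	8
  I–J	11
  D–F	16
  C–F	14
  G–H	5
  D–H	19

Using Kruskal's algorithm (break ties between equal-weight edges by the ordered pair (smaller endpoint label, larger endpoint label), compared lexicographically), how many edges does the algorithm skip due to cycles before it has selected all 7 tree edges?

Kruskal: consider edges lightest-first.
C–I (3): add — endpoints in different components.
E–H (3): add — endpoints in different components.
G–H (5): add — endpoints in different components.
C–D (7): add — endpoints in different components.
D–G (8): add — endpoints in different components.
F–H (8): add — endpoints in different components.
G–I (8): skip — G and I already connected.
C–E (9): skip — C and E already connected.
I–J (11): add — endpoints in different components.
Edges rejected before the tree was complete: 2.

2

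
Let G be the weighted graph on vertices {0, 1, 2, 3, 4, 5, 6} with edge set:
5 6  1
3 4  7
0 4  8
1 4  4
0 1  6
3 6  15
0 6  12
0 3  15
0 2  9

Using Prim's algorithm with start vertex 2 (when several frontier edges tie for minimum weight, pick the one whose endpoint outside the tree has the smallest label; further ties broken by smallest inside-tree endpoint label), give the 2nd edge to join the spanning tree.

Grow the tree from 2 using Prim:
Step 1: frontier [0 2 9] → take 0 2 (9); add 0.
Step 2: frontier [0 1 6, 0 4 8, 0 6 12, 0 3 15] → take 0 1 (6); add 1.
Step 3: frontier [0 4 8, 0 6 12, 0 3 15, 1 4 4] → take 1 4 (4); add 4.
Step 4: frontier [0 6 12, 0 3 15, 3 4 7] → take 3 4 (7); add 3.
Step 5: frontier [0 6 12, 3 6 15] → take 0 6 (12); add 6.
Step 6: frontier [5 6 1] → take 5 6 (1); add 5.
The 2nd edge added is 0 1.

0-1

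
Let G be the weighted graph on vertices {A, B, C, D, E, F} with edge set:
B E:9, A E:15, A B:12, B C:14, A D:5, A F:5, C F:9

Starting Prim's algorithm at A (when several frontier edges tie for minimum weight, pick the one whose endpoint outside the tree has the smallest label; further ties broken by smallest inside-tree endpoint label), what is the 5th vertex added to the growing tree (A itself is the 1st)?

B

Prim, starting at A.
Step 1: cheapest edge leaving the tree is A D (5); add D.
Step 2: cheapest edge leaving the tree is A F (5); add F.
Step 3: cheapest edge leaving the tree is C F (9); add C.
Step 4: cheapest edge leaving the tree is A B (12); add B.
Step 5: cheapest edge leaving the tree is B E (9); add E.
Vertex order: A, D, F, C, B, E. The 5th vertex is B.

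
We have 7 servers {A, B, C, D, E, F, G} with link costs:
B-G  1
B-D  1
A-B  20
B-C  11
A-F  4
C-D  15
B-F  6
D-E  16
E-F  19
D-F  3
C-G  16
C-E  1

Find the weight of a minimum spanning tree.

Sort edges by weight, then run Kruskal:
B-D (1): add. Components now {A} {B,D} {C} {E} {F} {G}
B-G (1): add. Components now {A} {B,D,G} {C} {E} {F}
C-E (1): add. Components now {A} {B,D,G} {C,E} {F}
D-F (3): add. Components now {A} {B,D,F,G} {C,E}
A-F (4): add. Components now {A,B,D,F,G} {C,E}
B-F (6): skip — B and F already connected.
B-C (11): add. Components now {A,B,C,D,E,F,G}
MST edges: B-D, B-G, C-E, D-F, A-F, B-C; total weight 1+1+1+3+4+11 = 21.

21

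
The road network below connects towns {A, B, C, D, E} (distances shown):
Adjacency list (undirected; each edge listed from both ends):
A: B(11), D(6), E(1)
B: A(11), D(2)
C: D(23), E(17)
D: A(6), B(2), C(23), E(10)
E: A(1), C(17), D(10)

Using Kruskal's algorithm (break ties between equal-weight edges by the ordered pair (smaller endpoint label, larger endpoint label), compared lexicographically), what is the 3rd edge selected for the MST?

A-D

Kruskal: consider edges lightest-first.
A–E (1): add. Components now {A,E} {B} {C} {D}
B–D (2): add. Components now {A,E} {B,D} {C}
A–D (6): add. Components now {A,B,D,E} {C}
D–E (10): skip — D and E already connected.
A–B (11): skip — A and B already connected.
C–E (17): add. Components now {A,B,C,D,E}
The 3rd edge added is A–D.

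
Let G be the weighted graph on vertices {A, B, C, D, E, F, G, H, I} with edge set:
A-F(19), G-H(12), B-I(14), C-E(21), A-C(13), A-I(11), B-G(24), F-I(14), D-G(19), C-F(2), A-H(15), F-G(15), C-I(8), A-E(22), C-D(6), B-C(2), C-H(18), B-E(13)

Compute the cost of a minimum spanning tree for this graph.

Prim, starting at I.
Step 1: cheapest edge leaving the tree is C-I (8); add C.
Step 2: cheapest edge leaving the tree is B-C (2); add B.
Step 3: cheapest edge leaving the tree is C-F (2); add F.
Step 4: cheapest edge leaving the tree is C-D (6); add D.
Step 5: cheapest edge leaving the tree is A-I (11); add A.
Step 6: cheapest edge leaving the tree is B-E (13); add E.
Step 7: cheapest edge leaving the tree is F-G (15); add G.
Step 8: cheapest edge leaving the tree is G-H (12); add H.
MST edges: C-I, B-C, C-F, C-D, A-I, B-E, F-G, G-H; total weight 8+2+2+6+11+13+15+12 = 69.

69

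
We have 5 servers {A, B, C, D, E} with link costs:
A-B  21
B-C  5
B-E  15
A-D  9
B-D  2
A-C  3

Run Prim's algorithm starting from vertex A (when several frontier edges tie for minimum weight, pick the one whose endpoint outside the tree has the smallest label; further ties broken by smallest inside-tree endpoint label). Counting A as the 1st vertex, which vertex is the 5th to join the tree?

E

Prim, starting at A.
Step 1: cheapest edge leaving the tree is A-C (3); add C.
Step 2: cheapest edge leaving the tree is B-C (5); add B.
Step 3: cheapest edge leaving the tree is B-D (2); add D.
Step 4: cheapest edge leaving the tree is B-E (15); add E.
Vertex order: A, C, B, D, E. The 5th vertex is E.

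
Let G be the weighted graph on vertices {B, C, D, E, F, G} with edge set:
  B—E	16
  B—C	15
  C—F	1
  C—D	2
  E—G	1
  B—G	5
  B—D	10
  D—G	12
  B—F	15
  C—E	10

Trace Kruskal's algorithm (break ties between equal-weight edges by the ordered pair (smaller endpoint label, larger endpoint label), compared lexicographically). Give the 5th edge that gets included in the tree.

B-D

Kruskal: consider edges lightest-first.
C—F (1): add — endpoints in different components.
E—G (1): add — endpoints in different components.
C—D (2): add — endpoints in different components.
B—G (5): add — endpoints in different components.
B—D (10): add — endpoints in different components.
The 5th edge added is B—D.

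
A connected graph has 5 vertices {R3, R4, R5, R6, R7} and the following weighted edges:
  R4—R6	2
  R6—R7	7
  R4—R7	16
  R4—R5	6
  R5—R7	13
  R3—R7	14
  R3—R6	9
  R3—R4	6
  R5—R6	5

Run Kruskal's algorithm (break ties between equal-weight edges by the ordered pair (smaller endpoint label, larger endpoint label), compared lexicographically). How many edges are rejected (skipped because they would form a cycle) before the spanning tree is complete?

Kruskal: consider edges lightest-first.
R4—R6 (2): add — endpoints in different components.
R5—R6 (5): add — endpoints in different components.
R3—R4 (6): add — endpoints in different components.
R4—R5 (6): skip — R5 and R4 already connected.
R6—R7 (7): add — endpoints in different components.
Edges rejected before the tree was complete: 1.

1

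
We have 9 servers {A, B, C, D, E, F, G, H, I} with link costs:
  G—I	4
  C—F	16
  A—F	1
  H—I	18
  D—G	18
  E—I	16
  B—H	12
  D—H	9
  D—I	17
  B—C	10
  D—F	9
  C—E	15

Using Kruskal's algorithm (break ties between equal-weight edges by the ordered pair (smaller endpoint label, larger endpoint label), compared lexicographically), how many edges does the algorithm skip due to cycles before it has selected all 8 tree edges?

Kruskal: consider edges lightest-first.
A—F (1): add — endpoints in different components.
G—I (4): add — endpoints in different components.
D—F (9): add — endpoints in different components.
D—H (9): add — endpoints in different components.
B—C (10): add — endpoints in different components.
B—H (12): add — endpoints in different components.
C—E (15): add — endpoints in different components.
C—F (16): skip — C and F already connected.
E—I (16): add — endpoints in different components.
Edges rejected before the tree was complete: 1.

1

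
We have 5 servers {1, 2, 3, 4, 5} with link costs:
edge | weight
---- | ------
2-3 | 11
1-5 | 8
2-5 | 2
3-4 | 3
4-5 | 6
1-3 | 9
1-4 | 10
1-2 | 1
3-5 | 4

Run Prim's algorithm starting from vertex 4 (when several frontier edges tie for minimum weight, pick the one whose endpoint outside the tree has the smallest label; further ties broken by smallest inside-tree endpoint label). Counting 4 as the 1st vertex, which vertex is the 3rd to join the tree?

5

Grow the tree from 4 using Prim:
Step 1: cheapest edge leaving the tree is 3-4 (3); add 3.
Step 2: cheapest edge leaving the tree is 3-5 (4); add 5.
Step 3: cheapest edge leaving the tree is 2-5 (2); add 2.
Step 4: cheapest edge leaving the tree is 1-2 (1); add 1.
Vertex order: 4, 3, 5, 2, 1. The 3rd vertex is 5.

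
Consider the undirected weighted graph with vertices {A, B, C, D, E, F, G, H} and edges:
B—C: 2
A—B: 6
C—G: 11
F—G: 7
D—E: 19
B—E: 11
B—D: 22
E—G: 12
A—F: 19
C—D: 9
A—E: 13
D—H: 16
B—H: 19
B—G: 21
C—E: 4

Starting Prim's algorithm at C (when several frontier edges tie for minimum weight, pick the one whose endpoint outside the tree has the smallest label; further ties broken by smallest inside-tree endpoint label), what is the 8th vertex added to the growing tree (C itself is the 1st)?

Prim's algorithm from C:
Step 1: cheapest edge leaving the tree is B—C (2); add B.
Step 2: cheapest edge leaving the tree is C—E (4); add E.
Step 3: cheapest edge leaving the tree is A—B (6); add A.
Step 4: cheapest edge leaving the tree is C—D (9); add D.
Step 5: cheapest edge leaving the tree is C—G (11); add G.
Step 6: cheapest edge leaving the tree is F—G (7); add F.
Step 7: cheapest edge leaving the tree is D—H (16); add H.
Vertex order: C, B, E, A, D, G, F, H. The 8th vertex is H.

H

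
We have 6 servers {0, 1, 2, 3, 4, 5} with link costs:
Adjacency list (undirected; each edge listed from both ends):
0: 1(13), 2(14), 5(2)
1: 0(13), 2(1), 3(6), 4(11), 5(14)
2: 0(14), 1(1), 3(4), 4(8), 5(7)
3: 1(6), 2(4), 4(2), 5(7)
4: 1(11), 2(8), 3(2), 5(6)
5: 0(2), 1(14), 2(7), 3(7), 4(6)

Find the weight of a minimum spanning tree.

Prim's algorithm from 0:
Step 1: cheapest edge leaving the tree is 0 5 (2); add 5.
Step 2: cheapest edge leaving the tree is 4 5 (6); add 4.
Step 3: cheapest edge leaving the tree is 3 4 (2); add 3.
Step 4: cheapest edge leaving the tree is 2 3 (4); add 2.
Step 5: cheapest edge leaving the tree is 1 2 (1); add 1.
MST edges: 0 5, 4 5, 3 4, 2 3, 1 2; total weight 2+6+2+4+1 = 15.

15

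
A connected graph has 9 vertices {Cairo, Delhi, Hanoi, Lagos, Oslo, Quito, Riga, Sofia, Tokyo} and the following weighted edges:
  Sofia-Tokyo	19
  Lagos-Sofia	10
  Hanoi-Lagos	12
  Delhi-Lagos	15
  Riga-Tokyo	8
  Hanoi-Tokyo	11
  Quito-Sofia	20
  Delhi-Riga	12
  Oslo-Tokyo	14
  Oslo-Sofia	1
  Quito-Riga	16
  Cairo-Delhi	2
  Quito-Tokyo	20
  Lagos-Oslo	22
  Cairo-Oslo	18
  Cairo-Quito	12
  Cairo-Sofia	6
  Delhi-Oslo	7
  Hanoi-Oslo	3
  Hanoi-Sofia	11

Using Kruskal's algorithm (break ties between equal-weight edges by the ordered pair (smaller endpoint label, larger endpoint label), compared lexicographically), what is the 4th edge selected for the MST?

Cairo-Sofia

Kruskal: consider edges lightest-first.
Oslo-Sofia (1): add — endpoints in different components.
Cairo-Delhi (2): add — endpoints in different components.
Hanoi-Oslo (3): add — endpoints in different components.
Cairo-Sofia (6): add — endpoints in different components.
Delhi-Oslo (7): skip — Oslo and Delhi already connected.
Riga-Tokyo (8): add — endpoints in different components.
Lagos-Sofia (10): add — endpoints in different components.
Hanoi-Sofia (11): skip — Sofia and Hanoi already connected.
Hanoi-Tokyo (11): add — endpoints in different components.
Cairo-Quito (12): add — endpoints in different components.
The 4th edge added is Cairo-Sofia.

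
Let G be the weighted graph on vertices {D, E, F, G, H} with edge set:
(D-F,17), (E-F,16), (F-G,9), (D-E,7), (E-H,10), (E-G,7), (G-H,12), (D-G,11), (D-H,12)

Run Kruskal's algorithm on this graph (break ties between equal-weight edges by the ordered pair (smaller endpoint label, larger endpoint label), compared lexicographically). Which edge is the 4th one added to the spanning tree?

E-H

Sort edges by weight, then run Kruskal:
D-E (7): add — endpoints in different components.
E-G (7): add — endpoints in different components.
F-G (9): add — endpoints in different components.
E-H (10): add — endpoints in different components.
The 4th edge added is E-H.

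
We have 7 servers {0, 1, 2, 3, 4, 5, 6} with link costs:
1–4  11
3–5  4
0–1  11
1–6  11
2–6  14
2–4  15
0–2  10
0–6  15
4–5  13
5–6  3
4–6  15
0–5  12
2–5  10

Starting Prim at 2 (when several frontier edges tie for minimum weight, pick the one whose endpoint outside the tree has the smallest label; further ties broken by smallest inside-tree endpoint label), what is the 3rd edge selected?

Grow the tree from 2 using Prim:
Step 1: cheapest edge leaving the tree is 0–2 (10); add 0.
Step 2: cheapest edge leaving the tree is 2–5 (10); add 5.
Step 3: cheapest edge leaving the tree is 5–6 (3); add 6.
Step 4: cheapest edge leaving the tree is 3–5 (4); add 3.
Step 5: cheapest edge leaving the tree is 0–1 (11); add 1.
Step 6: cheapest edge leaving the tree is 1–4 (11); add 4.
The 3rd edge added is 5–6.

5-6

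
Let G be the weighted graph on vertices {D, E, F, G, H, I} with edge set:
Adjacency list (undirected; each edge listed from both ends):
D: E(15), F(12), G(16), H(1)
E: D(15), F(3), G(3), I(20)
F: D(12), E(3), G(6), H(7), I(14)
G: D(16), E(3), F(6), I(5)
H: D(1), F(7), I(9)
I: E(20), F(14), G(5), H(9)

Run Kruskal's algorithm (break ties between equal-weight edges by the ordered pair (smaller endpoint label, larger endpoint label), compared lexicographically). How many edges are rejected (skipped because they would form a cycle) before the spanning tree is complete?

1

Kruskal: consider edges lightest-first.
D—H (1): add. Components now {D,H} {E} {F} {G} {I}
E—F (3): add. Components now {D,H} {E,F} {G} {I}
E—G (3): add. Components now {D,H} {E,F,G} {I}
G—I (5): add. Components now {D,H} {E,F,G,I}
F—G (6): skip — F and G already connected.
F—H (7): add. Components now {D,E,F,G,H,I}
Edges rejected before the tree was complete: 1.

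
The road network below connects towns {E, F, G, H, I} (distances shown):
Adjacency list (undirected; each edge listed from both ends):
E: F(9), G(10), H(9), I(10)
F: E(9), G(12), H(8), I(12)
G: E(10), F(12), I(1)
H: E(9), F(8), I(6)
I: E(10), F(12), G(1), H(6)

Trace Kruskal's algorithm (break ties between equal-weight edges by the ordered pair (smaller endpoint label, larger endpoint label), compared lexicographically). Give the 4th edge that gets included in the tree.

Kruskal: consider edges lightest-first.
G—I (1): add. Components now {E} {F} {G,I} {H}
H—I (6): add. Components now {E} {F} {G,H,I}
F—H (8): add. Components now {E} {F,G,H,I}
E—F (9): add. Components now {E,F,G,H,I}
The 4th edge added is E—F.

E-F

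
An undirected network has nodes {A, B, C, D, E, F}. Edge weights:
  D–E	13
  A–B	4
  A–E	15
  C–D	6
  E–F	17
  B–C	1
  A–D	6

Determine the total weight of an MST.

Kruskal: consider edges lightest-first.
B–C (1): add — endpoints in different components.
A–B (4): add — endpoints in different components.
A–D (6): add — endpoints in different components.
C–D (6): skip — C and D already connected.
D–E (13): add — endpoints in different components.
A–E (15): skip — A and E already connected.
E–F (17): add — endpoints in different components.
MST edges: B–C, A–B, A–D, D–E, E–F; total weight 1+4+6+13+17 = 41.

41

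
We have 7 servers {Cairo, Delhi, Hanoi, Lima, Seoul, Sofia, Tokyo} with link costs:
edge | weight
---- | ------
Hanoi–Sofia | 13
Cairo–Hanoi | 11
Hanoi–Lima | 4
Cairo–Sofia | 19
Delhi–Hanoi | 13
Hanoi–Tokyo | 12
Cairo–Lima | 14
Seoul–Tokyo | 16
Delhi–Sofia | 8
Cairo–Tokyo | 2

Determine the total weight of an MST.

54

Sort edges by weight, then run Kruskal:
Cairo–Tokyo (2): add. Components now {Delhi} {Cairo,Tokyo} {Seoul} {Lima} {Sofia} {Hanoi}
Hanoi–Lima (4): add. Components now {Delhi} {Cairo,Tokyo} {Seoul} {Hanoi,Lima} {Sofia}
Delhi–Sofia (8): add. Components now {Delhi,Sofia} {Cairo,Tokyo} {Seoul} {Hanoi,Lima}
Cairo–Hanoi (11): add. Components now {Delhi,Sofia} {Cairo,Hanoi,Lima,Tokyo} {Seoul}
Hanoi–Tokyo (12): skip — Tokyo and Hanoi already connected.
Delhi–Hanoi (13): add. Components now {Cairo,Delhi,Hanoi,Lima,Sofia,Tokyo} {Seoul}
Hanoi–Sofia (13): skip — Sofia and Hanoi already connected.
Cairo–Lima (14): skip — Cairo and Lima already connected.
Seoul–Tokyo (16): add. Components now {Cairo,Delhi,Hanoi,Lima,Seoul,Sofia,Tokyo}
MST edges: Cairo–Tokyo, Hanoi–Lima, Delhi–Sofia, Cairo–Hanoi, Delhi–Hanoi, Seoul–Tokyo; total weight 2+4+8+11+13+16 = 54.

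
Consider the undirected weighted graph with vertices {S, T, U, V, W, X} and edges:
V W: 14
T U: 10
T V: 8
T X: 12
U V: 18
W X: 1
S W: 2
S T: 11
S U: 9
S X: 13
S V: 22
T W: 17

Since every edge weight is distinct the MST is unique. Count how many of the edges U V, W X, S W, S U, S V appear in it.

3

Kruskal: consider edges lightest-first.
W X (1): add. Components now {S} {T} {W,X} {U} {V}
S W (2): add. Components now {S,W,X} {T} {U} {V}
T V (8): add. Components now {S,W,X} {T,V} {U}
S U (9): add. Components now {S,U,W,X} {T,V}
T U (10): add. Components now {S,T,U,V,W,X}
MST edge set: {W X, S W, T V, S U, T U}.
Of the listed edges, {W X, S W, S U} are in the MST → 3.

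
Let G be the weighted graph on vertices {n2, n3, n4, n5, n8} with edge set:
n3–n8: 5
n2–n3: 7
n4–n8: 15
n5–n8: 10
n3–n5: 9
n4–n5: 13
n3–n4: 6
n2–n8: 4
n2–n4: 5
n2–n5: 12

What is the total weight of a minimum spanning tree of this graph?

23

Prim, starting at n8.
Step 1: cheapest edge leaving the tree is n2–n8 (4); add n2.
Step 2: cheapest edge leaving the tree is n3–n8 (5); add n3.
Step 3: cheapest edge leaving the tree is n2–n4 (5); add n4.
Step 4: cheapest edge leaving the tree is n3–n5 (9); add n5.
MST edges: n2–n8, n3–n8, n2–n4, n3–n5; total weight 4+5+5+9 = 23.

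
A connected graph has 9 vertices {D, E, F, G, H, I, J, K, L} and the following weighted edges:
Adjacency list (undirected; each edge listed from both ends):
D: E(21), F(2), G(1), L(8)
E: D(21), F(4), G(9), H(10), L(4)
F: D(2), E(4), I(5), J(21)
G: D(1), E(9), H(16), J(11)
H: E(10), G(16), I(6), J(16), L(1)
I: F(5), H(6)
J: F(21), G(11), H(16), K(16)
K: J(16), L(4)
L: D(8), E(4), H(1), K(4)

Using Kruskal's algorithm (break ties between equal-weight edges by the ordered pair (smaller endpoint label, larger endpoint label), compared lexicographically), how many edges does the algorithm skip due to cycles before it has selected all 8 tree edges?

4

Kruskal: consider edges lightest-first.
D G (1): add — endpoints in different components.
H L (1): add — endpoints in different components.
D F (2): add — endpoints in different components.
E F (4): add — endpoints in different components.
E L (4): add — endpoints in different components.
K L (4): add — endpoints in different components.
F I (5): add — endpoints in different components.
H I (6): skip — H and I already connected.
D L (8): skip — D and L already connected.
E G (9): skip — E and G already connected.
E H (10): skip — E and H already connected.
G J (11): add — endpoints in different components.
Edges rejected before the tree was complete: 4.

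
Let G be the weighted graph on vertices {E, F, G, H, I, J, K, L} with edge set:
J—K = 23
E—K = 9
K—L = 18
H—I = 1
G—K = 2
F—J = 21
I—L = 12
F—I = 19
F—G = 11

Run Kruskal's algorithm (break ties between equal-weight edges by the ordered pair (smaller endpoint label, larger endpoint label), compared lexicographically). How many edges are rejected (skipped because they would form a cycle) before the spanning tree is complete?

Kruskal: consider edges lightest-first.
H—I (1): add — endpoints in different components.
G—K (2): add — endpoints in different components.
E—K (9): add — endpoints in different components.
F—G (11): add — endpoints in different components.
I—L (12): add — endpoints in different components.
K—L (18): add — endpoints in different components.
F—I (19): skip — F and I already connected.
F—J (21): add — endpoints in different components.
Edges rejected before the tree was complete: 1.

1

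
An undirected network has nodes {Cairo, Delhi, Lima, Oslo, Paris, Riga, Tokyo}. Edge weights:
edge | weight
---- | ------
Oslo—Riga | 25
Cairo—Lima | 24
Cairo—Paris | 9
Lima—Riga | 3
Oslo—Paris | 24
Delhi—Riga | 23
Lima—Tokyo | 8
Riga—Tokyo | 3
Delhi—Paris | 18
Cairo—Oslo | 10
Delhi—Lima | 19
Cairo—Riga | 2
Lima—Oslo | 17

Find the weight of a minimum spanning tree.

45

Kruskal: consider edges lightest-first.
Cairo—Riga (2): add. Components now {Paris} {Lima} {Delhi} {Cairo,Riga} {Tokyo} {Oslo}
Lima—Riga (3): add. Components now {Paris} {Cairo,Lima,Riga} {Delhi} {Tokyo} {Oslo}
Riga—Tokyo (3): add. Components now {Paris} {Cairo,Lima,Riga,Tokyo} {Delhi} {Oslo}
Lima—Tokyo (8): skip — Lima and Tokyo already connected.
Cairo—Paris (9): add. Components now {Cairo,Lima,Paris,Riga,Tokyo} {Delhi} {Oslo}
Cairo—Oslo (10): add. Components now {Cairo,Lima,Oslo,Paris,Riga,Tokyo} {Delhi}
Lima—Oslo (17): skip — Lima and Oslo already connected.
Delhi—Paris (18): add. Components now {Cairo,Delhi,Lima,Oslo,Paris,Riga,Tokyo}
MST edges: Cairo—Riga, Lima—Riga, Riga—Tokyo, Cairo—Paris, Cairo—Oslo, Delhi—Paris; total weight 2+3+3+9+10+18 = 45.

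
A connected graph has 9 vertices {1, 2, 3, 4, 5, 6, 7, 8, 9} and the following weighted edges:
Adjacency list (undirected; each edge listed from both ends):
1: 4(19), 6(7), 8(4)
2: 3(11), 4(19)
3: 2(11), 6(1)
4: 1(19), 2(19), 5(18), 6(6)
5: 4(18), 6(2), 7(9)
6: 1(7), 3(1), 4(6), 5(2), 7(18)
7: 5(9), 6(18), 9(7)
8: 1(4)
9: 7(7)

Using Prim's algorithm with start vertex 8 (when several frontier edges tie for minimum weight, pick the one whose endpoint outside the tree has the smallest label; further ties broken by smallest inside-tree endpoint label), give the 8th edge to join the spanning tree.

Prim's algorithm from 8:
Step 1: frontier [1-8 4] → take 1-8 (4); add 1.
Step 2: frontier [1-6 7, 1-4 19] → take 1-6 (7); add 6.
Step 3: frontier [1-4 19, 3-6 1, 5-6 2, 4-6 6, 6-7 18] → take 3-6 (1); add 3.
Step 4: frontier [1-4 19, 2-3 11, 5-6 2, 4-6 6, 6-7 18] → take 5-6 (2); add 5.
Step 5: frontier [1-4 19, 2-3 11, 5-7 9, 4-5 18, 4-6 6, 6-7 18] → take 4-6 (6); add 4.
Step 6: frontier [2-3 11, 2-4 19, 5-7 9, 6-7 18] → take 5-7 (9); add 7.
Step 7: frontier [2-3 11, 2-4 19, 7-9 7] → take 7-9 (7); add 9.
Step 8: frontier [2-3 11, 2-4 19] → take 2-3 (11); add 2.
The 8th edge added is 2-3.

2-3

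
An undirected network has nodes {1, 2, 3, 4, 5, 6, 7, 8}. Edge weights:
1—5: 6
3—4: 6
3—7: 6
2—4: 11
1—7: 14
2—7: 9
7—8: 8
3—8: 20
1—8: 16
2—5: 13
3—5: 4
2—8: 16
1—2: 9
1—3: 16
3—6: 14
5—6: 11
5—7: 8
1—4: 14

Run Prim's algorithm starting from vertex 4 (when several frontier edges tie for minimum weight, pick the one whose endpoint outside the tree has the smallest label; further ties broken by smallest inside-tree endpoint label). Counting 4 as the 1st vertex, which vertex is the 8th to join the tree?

Prim, starting at 4.
Step 1: cheapest edge leaving the tree is 3—4 (6); add 3.
Step 2: cheapest edge leaving the tree is 3—5 (4); add 5.
Step 3: cheapest edge leaving the tree is 1—5 (6); add 1.
Step 4: cheapest edge leaving the tree is 3—7 (6); add 7.
Step 5: cheapest edge leaving the tree is 7—8 (8); add 8.
Step 6: cheapest edge leaving the tree is 1—2 (9); add 2.
Step 7: cheapest edge leaving the tree is 5—6 (11); add 6.
Vertex order: 4, 3, 5, 1, 7, 8, 2, 6. The 8th vertex is 6.

6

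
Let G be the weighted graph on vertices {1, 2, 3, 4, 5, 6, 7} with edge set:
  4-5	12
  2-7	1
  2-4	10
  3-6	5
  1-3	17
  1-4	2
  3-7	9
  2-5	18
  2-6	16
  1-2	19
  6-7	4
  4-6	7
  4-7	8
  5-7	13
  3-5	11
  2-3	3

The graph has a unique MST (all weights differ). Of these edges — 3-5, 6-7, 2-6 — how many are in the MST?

2

Sort edges by weight, then run Kruskal:
2-7 (1): add. Components now {1} {2,7} {3} {4} {5} {6}
1-4 (2): add. Components now {1,4} {2,7} {3} {5} {6}
2-3 (3): add. Components now {1,4} {2,3,7} {5} {6}
6-7 (4): add. Components now {1,4} {2,3,6,7} {5}
3-6 (5): skip — 3 and 6 already connected.
4-6 (7): add. Components now {1,2,3,4,6,7} {5}
4-7 (8): skip — 4 and 7 already connected.
3-7 (9): skip — 3 and 7 already connected.
2-4 (10): skip — 2 and 4 already connected.
3-5 (11): add. Components now {1,2,3,4,5,6,7}
MST edge set: {2-7, 1-4, 2-3, 6-7, 4-6, 3-5}.
Of the listed edges, {3-5, 6-7} are in the MST → 2.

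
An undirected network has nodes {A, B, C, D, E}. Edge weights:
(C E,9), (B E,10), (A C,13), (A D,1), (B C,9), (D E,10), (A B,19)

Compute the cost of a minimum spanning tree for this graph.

29

Prim, starting at C.
Step 1: frontier [B C 9, C E 9, A C 13] → take B C (9); add B.
Step 2: frontier [B E 10, A B 19, C E 9, A C 13] → take C E (9); add E.
Step 3: frontier [A B 19, A C 13, D E 10] → take D E (10); add D.
Step 4: frontier [A B 19, A C 13, A D 1] → take A D (1); add A.
MST edges: B C, C E, D E, A D; total weight 9+9+10+1 = 29.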